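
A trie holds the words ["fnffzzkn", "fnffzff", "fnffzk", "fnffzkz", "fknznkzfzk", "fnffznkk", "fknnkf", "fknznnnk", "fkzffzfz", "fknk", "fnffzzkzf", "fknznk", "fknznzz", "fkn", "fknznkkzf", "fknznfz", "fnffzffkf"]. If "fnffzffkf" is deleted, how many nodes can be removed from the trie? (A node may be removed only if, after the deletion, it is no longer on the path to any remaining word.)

Walk "fnffzffkf" from the leaf back toward the root, removing each node that no remaining word uses.
The suffix "kf" (2 nodes) is used only by "fnffzffkf"; "fnffzff" is itself a stored word, so pruning stops there.
Nodes removed: 2

2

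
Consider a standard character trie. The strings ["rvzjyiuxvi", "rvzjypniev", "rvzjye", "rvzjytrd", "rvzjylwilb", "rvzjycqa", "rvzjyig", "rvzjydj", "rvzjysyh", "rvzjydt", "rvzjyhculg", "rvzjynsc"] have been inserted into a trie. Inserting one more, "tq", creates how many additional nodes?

2

"tq" shares no prefix with any stored word, so all 2 characters open new nodes.
2 − 0 = 2 new nodes.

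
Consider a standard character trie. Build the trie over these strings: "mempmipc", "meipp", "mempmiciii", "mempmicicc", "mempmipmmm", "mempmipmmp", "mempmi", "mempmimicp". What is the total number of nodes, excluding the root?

25

For each word, the new-node count is its length minus the longest prefix already in the trie:
  "mempmipc" → 8 new (m, e, m, p, m, i, p, c)
  "meipp" → prefix "me" already present; 3 new (i, p, p)
  "mempmiciii" → prefix "mempmi" already present; 4 new (c, i, i, i)
  "mempmicicc" → prefix "mempmici" already present; 2 new (c, c)
  "mempmipmmm" → prefix "mempmip" already present; 3 new (m, m, m)
  "mempmipmmp" → prefix "mempmipmm" already present; 1 new (p)
  "mempmi" → prefix "mempmi" already present; 0 new (none)
  "mempmimicp" → prefix "mempmi" already present; 4 new (m, i, c, p)
Total nodes = 8 + 3 + 4 + 2 + 3 + 1 + 0 + 4 = 25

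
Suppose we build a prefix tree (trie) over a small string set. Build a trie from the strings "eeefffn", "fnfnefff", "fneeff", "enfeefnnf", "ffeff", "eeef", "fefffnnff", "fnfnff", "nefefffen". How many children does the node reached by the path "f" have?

3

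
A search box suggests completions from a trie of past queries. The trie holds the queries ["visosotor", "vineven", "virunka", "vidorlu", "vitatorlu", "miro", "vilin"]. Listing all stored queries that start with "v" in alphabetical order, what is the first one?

vidorlu

Words with prefix "v", in lexicographic order: "vidorlu", "vilin", "vineven", "virunka", "visosotor", "vitatorlu"
Position 1: vidorlu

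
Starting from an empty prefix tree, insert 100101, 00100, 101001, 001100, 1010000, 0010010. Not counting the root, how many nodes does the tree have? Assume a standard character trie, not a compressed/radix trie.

For each word, the new-node count is its length minus the longest prefix already in the trie:
  "100101" → 6 new (1, 0, 0, 1, 0, 1)
  "00100" → 5 new (0, 0, 1, 0, 0)
  "101001" → prefix "10" already present; 4 new (1, 0, 0, 1)
  "001100" → prefix "001" already present; 3 new (1, 0, 0)
  "1010000" → prefix "10100" already present; 2 new (0, 0)
  "0010010" → prefix "00100" already present; 2 new (1, 0)
Total nodes = 6 + 5 + 4 + 3 + 2 + 2 = 22

22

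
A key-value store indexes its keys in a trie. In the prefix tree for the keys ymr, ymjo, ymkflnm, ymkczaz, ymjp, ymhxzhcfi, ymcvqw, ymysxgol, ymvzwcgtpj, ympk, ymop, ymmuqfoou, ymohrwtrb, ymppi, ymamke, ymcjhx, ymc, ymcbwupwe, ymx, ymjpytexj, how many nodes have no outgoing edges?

18

Leaves are exactly the stored words that no other stored word extends.
Those words: "ymamke", "ymcbwupwe", "ymcjhx", "ymcvqw", "ymhxzhcfi", "ymjo", "ymjpytexj", "ymkczaz", "ymkflnm", "ymmuqfoou", "ymohrwtrb", "ymop", "ympk", "ymppi", "ymr", "ymvzwcgtpj", "ymx", "ymysxgol"
Leaf count: 18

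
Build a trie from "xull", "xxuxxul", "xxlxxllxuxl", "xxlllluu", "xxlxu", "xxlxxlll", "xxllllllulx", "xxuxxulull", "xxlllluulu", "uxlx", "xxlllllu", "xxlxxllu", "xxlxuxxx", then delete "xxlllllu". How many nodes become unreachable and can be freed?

1

Walk "xxlllllu" from the leaf back toward the root, removing each node that no remaining word uses.
The suffix "u" (1 node) is used only by "xxlllllu"; the node for "xxlllll" still has the child "l", so pruning stops there.
Nodes removed: 1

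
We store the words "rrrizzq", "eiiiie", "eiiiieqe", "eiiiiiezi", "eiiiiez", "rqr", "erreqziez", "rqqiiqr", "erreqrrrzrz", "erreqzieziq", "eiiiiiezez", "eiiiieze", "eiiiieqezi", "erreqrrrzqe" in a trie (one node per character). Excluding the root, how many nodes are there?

Insert word by word; a character creates a node only if that edge doesn't already exist:
  "rrrizzq" → 7 new (r, r, r, i, z, z, q)
  "eiiiie" → 6 new (e, i, i, i, i, e)
  "eiiiieqe" → prefix "eiiiie" already present; 2 new (q, e)
  "eiiiiiezi" → prefix "eiiii" already present; 4 new (i, e, z, i)
  "eiiiiez" → prefix "eiiiie" already present; 1 new (z)
  "rqr" → prefix "r" already present; 2 new (q, r)
  "erreqziez" → prefix "e" already present; 8 new (r, r, e, q, z, i, e, z)
  "rqqiiqr" → prefix "rq" already present; 5 new (q, i, i, q, r)
  "erreqrrrzrz" → prefix "erreq" already present; 6 new (r, r, r, z, r, z)
  "erreqzieziq" → prefix "erreqziez" already present; 2 new (i, q)
  "eiiiiiezez" → prefix "eiiiiiez" already present; 2 new (e, z)
  "eiiiieze" → prefix "eiiiiez" already present; 1 new (e)
  "eiiiieqezi" → prefix "eiiiieqe" already present; 2 new (z, i)
  "erreqrrrzqe" → prefix "erreqrrrz" already present; 2 new (q, e)
Total nodes = 7 + 6 + 2 + 4 + 1 + 2 + 8 + 5 + 6 + 2 + 2 + 1 + 2 + 2 = 50

50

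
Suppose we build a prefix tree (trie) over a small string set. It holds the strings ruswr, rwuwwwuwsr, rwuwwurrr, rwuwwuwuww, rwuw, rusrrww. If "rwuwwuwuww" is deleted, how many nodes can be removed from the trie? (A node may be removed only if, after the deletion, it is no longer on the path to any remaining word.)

After clearing the end-marker at "rwuwwuwuww", prune upward until reaching a node still needed by another word.
The suffix "wuww" (4 nodes) is used only by "rwuwwuwuww"; the node for "rwuwwu" still has the child "r", so pruning stops there.
Nodes removed: 4

4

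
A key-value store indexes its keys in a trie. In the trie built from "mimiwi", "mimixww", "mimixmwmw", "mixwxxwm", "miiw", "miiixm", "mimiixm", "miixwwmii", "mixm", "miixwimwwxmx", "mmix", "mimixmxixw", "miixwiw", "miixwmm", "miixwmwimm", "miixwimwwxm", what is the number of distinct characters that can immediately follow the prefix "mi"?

Follow the path "mi" to its node, then look at its outgoing edges.
Distinct next characters after "mi": i, m, x.
That node has 3 child edges.

3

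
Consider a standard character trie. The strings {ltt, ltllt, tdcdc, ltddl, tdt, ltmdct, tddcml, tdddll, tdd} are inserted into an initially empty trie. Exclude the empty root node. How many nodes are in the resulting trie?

26

Trie structure (* marks end of a word):
(root)
├─ l
│  └─ t
│     ├─ d
│     │  └─ d
│     │     └─ l *
│     ├─ l
│     │  └─ l
│     │     └─ t *
│     ├─ m
│     │  └─ d
│     │     └─ c
│     │        └─ t *
│     └─ t *
└─ t
   └─ d
      ├─ c
      │  └─ d
      │     └─ c *
      ├─ d *
      │  ├─ c
      │  │  └─ m
      │  │     └─ l *
      │  └─ d
      │     └─ l
      │        └─ l *
      └─ t *
Counting every labelled node above: 26.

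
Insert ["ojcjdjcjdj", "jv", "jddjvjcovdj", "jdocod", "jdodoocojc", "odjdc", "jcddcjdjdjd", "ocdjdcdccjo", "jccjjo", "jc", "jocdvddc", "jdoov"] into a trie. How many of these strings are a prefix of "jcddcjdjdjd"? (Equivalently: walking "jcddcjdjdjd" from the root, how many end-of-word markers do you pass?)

2

Traverse "jcddcjdjdjd" character by character; count nodes along the way that are marked as word ends.
Prefixes of the query that are stored words: "jc", "jcddcjdjdjd"
Count: 2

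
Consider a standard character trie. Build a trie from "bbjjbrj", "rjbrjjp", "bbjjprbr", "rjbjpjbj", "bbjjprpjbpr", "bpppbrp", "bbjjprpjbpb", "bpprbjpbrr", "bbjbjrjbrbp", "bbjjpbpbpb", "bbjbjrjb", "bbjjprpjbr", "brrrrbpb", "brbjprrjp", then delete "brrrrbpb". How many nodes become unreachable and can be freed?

6

Walk "brrrrbpb" from the leaf back toward the root, removing each node that no remaining word uses.
The suffix "rrrbpb" (6 nodes) is used only by "brrrrbpb"; the node for "br" still has the child "b", so pruning stops there.
Nodes removed: 6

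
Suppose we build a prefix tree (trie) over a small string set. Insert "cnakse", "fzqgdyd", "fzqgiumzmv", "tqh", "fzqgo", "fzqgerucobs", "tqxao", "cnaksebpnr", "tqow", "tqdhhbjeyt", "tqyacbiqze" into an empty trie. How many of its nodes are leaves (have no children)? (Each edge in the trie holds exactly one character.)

10

A leaf is a node with no children — equivalently, the end of a word that is not a proper prefix of any other stored word.
Those words: "cnaksebpnr", "fzqgdyd", "fzqgerucobs", "fzqgiumzmv", "fzqgo", "tqdhhbjeyt", "tqh", "tqow", "tqxao", "tqyacbiqze"
Leaf count: 10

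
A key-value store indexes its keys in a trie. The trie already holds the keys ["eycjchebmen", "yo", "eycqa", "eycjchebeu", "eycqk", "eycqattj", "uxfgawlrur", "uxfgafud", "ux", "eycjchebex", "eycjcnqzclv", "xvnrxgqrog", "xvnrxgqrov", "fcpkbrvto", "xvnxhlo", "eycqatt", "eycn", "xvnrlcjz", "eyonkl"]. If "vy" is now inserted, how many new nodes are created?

2

Nothing in the trie begins with "v"; the whole of "vy" is new.
2 − 0 = 2 new nodes.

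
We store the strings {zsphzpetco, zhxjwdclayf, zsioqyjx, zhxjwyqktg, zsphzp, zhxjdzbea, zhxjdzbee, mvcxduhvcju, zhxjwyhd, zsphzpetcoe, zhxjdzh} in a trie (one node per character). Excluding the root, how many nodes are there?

52

Trace insertions, counting only characters that open a new branch:
  "zsphzpetco" → 10 new (z, s, p, h, z, p, e, t, c, o)
  "zhxjwdclayf" → prefix "z" already present; 10 new (h, x, j, w, d, c, l, a, y, f)
  "zsioqyjx" → prefix "zs" already present; 6 new (i, o, q, y, j, x)
  "zhxjwyqktg" → prefix "zhxjw" already present; 5 new (y, q, k, t, g)
  "zsphzp" → prefix "zsphzp" already present; 0 new (none)
  "zhxjdzbea" → prefix "zhxj" already present; 5 new (d, z, b, e, a)
  "zhxjdzbee" → prefix "zhxjdzbe" already present; 1 new (e)
  "mvcxduhvcju" → 11 new (m, v, c, x, d, u, h, v, c, j, u)
  "zhxjwyhd" → prefix "zhxjwy" already present; 2 new (h, d)
  "zsphzpetcoe" → prefix "zsphzpetco" already present; 1 new (e)
  "zhxjdzh" → prefix "zhxjdz" already present; 1 new (h)
Total nodes = 10 + 10 + 6 + 5 + 0 + 5 + 1 + 11 + 2 + 1 + 1 = 52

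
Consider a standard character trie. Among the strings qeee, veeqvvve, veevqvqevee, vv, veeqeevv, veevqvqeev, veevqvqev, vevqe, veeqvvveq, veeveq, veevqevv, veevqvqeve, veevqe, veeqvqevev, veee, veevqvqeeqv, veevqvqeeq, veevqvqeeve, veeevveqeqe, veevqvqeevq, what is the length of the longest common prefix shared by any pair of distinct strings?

10

Look for the deepest trie node that still has at least two words in its subtree.
"veevqvqeeq" and "veevqvqeeqv" agree on "veevqvqeeq" (10 characters) before diverging; nothing deeper is shared.
Longest shared-prefix length: 10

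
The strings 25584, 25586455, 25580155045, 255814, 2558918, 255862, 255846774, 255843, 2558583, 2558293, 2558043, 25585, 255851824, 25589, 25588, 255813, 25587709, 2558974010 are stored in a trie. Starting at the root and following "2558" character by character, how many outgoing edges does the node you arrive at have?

Walk "2558" from the root, arriving at one node.
Characters that immediately follow "2558" among the stored strings: {0, 1, 2, 4, 5, 6, 7, 8, 9}.
That node has 9 child edges.

9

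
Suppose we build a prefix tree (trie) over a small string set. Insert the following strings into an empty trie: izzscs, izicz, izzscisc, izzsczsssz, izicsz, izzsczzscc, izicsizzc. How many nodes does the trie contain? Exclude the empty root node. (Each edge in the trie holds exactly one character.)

27

Count nodes per top-level branch (shared prefixes stored once):
  'i'-branch (izicsizzc, izicsz, izicz, izzscisc, izzscs, izzsczsssz, izzsczzscc): 27 nodes
Sum: 27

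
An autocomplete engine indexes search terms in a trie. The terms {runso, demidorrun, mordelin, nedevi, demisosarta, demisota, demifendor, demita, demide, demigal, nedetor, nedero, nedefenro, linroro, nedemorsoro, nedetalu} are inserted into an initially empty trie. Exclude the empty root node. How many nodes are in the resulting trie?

77

Trace insertions, counting only characters that open a new branch:
  "runso" → 5 new (r, u, n, s, o)
  "demidorrun" → 10 new (d, e, m, i, d, o, r, r, u, n)
  "mordelin" → 8 new (m, o, r, d, e, l, i, n)
  "nedevi" → 6 new (n, e, d, e, v, i)
  "demisosarta" → prefix "demi" already present; 7 new (s, o, s, a, r, t, a)
  "demisota" → prefix "demiso" already present; 2 new (t, a)
  "demifendor" → prefix "demi" already present; 6 new (f, e, n, d, o, r)
  "demita" → prefix "demi" already present; 2 new (t, a)
  "demide" → prefix "demid" already present; 1 new (e)
  "demigal" → prefix "demi" already present; 3 new (g, a, l)
  "nedetor" → prefix "nede" already present; 3 new (t, o, r)
  "nedero" → prefix "nede" already present; 2 new (r, o)
  "nedefenro" → prefix "nede" already present; 5 new (f, e, n, r, o)
  "linroro" → 7 new (l, i, n, r, o, r, o)
  "nedemorsoro" → prefix "nede" already present; 7 new (m, o, r, s, o, r, o)
  "nedetalu" → prefix "nedet" already present; 3 new (a, l, u)
Total nodes = 5 + 10 + 8 + 6 + 7 + 2 + 6 + 2 + 1 + 3 + 3 + 2 + 5 + 7 + 7 + 3 = 77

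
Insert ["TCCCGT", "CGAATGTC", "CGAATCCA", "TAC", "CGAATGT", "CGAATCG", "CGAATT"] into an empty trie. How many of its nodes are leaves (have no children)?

6

Leaves are exactly the stored words that no other stored word extends.
Those words: "CGAATCCA", "CGAATCG", "CGAATGTC", "CGAATT", "TAC", "TCCCGT"
Leaf count: 6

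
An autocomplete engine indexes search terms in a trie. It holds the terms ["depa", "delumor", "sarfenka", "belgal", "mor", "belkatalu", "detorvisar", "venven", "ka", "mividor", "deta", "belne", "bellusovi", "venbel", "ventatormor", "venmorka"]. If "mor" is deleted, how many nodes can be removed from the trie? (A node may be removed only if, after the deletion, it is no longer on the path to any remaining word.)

2

Walk "mor" from the leaf back toward the root, removing each node that no remaining word uses.
The suffix "or" (2 nodes) is used only by "mor"; the node for "m" still has the child "i", so pruning stops there.
Nodes removed: 2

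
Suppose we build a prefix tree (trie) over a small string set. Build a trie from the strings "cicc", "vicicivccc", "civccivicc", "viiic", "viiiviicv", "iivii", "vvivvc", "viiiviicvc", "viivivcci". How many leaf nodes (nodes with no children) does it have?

A leaf is a node with no children — equivalently, the end of a word that is not a proper prefix of any other stored word.
Those words: "cicc", "civccivicc", "iivii", "vicicivccc", "viiic", "viiiviicvc", "viivivcci", "vvivvc"
Leaf count: 8

8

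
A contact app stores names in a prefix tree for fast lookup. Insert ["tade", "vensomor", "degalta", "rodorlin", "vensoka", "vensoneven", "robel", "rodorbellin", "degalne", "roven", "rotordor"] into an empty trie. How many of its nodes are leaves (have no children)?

A leaf is a node with no children — equivalently, the end of a word that is not a proper prefix of any other stored word.
Those words: "degalne", "degalta", "robel", "rodorbellin", "rodorlin", "rotordor", "roven", "tade", "vensoka", "vensomor", "vensoneven"
Leaf count: 11

11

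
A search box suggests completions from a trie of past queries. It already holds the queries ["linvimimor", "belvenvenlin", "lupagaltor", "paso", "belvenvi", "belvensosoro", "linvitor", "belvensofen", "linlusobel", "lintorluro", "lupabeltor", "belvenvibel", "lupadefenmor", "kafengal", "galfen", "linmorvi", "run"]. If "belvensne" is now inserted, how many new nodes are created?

Walking "belvensne" from the root, the first 7 characters ("belvens") follow existing edges; "n" is the first miss.
Each of the 2 remaining characters creates one node.

2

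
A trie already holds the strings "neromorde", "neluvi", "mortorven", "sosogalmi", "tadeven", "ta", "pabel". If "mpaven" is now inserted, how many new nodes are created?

5

Walking "mpaven" from the root, the first 1 characters ("m") follow existing edges; "p" is the first miss.
New nodes needed: |"mpaven"| − 1 = 6 − 1 = 5.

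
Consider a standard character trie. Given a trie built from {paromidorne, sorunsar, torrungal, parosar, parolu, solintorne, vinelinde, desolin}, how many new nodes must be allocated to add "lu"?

2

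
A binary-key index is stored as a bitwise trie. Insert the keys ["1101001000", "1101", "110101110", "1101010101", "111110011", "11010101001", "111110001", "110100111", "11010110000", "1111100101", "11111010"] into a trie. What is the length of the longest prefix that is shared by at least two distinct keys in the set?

9

Equivalently: take the maximum, over all pairs, of their longest common prefix length.
"11010101001" and "1101010101" agree on "110101010" (9 characters) before diverging; nothing deeper is shared.
Longest shared-prefix length: 9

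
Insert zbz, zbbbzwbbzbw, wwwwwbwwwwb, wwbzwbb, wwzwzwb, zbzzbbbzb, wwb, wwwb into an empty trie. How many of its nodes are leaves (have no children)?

6

Leaves are exactly the stored words that no other stored word extends.
Those words: "wwbzwbb", "wwwb", "wwwwwbwwwwb", "wwzwzwb", "zbbbzwbbzbw", "zbzzbbbzb"
Leaf count: 6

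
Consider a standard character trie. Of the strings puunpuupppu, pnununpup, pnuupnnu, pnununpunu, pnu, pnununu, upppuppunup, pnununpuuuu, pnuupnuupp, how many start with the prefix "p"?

8

Walk to "p"; the words in its subtree are exactly those with that prefix.
Words under "p": pnu, pnununpunu, pnununpup, pnununpuuuu, pnununu, pnuupnnu, pnuupnuupp, puunpuupppu
Count: 8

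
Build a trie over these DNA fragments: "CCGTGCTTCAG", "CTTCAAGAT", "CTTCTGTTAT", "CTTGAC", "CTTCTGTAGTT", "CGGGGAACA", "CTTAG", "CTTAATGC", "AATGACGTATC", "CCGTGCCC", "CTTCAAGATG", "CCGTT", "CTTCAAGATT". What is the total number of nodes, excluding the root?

62

Insert word by word; a character creates a node only if that edge doesn't already exist:
  "CCGTGCTTCAG" → 11 new (C, C, G, T, G, C, T, T, C, A, G)
  "CTTCAAGAT" → prefix "C" already present; 8 new (T, T, C, A, A, G, A, T)
  "CTTCTGTTAT" → prefix "CTTC" already present; 6 new (T, G, T, T, A, T)
  "CTTGAC" → prefix "CTT" already present; 3 new (G, A, C)
  "CTTCTGTAGTT" → prefix "CTTCTGT" already present; 4 new (A, G, T, T)
  "CGGGGAACA" → prefix "C" already present; 8 new (G, G, G, G, A, A, C, A)
  "CTTAG" → prefix "CTT" already present; 2 new (A, G)
  "CTTAATGC" → prefix "CTTA" already present; 4 new (A, T, G, C)
  "AATGACGTATC" → 11 new (A, A, T, G, A, C, G, T, A, T, C)
  "CCGTGCCC" → prefix "CCGTGC" already present; 2 new (C, C)
  "CTTCAAGATG" → prefix "CTTCAAGAT" already present; 1 new (G)
  "CCGTT" → prefix "CCGT" already present; 1 new (T)
  "CTTCAAGATT" → prefix "CTTCAAGAT" already present; 1 new (T)
Total nodes = 11 + 8 + 6 + 3 + 4 + 8 + 2 + 4 + 11 + 2 + 1 + 1 + 1 = 62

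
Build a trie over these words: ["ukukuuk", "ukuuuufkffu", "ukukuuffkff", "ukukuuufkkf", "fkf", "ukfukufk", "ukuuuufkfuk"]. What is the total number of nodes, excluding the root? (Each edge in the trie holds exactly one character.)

36

Insert word by word; a character creates a node only if that edge doesn't already exist:
  "ukukuuk" → 7 new (u, k, u, k, u, u, k)
  "ukuuuufkffu" → prefix "uku" already present; 8 new (u, u, u, f, k, f, f, u)
  "ukukuuffkff" → prefix "ukukuu" already present; 5 new (f, f, k, f, f)
  "ukukuuufkkf" → prefix "ukukuu" already present; 5 new (u, f, k, k, f)
  "fkf" → 3 new (f, k, f)
  "ukfukufk" → prefix "uk" already present; 6 new (f, u, k, u, f, k)
  "ukuuuufkfuk" → prefix "ukuuuufkf" already present; 2 new (u, k)
Total nodes = 7 + 8 + 5 + 5 + 3 + 6 + 2 = 36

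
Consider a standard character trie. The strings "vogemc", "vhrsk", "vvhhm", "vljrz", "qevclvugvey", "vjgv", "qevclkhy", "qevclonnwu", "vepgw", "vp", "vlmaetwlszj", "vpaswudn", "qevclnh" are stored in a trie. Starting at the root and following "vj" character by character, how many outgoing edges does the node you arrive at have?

The children of the "vj" node are the distinct next characters among strings starting with "vj".
Characters that immediately follow "vj" among the stored strings: {g}.
That node has 1 child edge.

1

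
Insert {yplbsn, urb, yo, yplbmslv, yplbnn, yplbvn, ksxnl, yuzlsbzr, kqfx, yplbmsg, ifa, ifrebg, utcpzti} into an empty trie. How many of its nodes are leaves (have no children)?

13

A leaf is a node with no children — equivalently, the end of a word that is not a proper prefix of any other stored word.
Those words: "ifa", "ifrebg", "kqfx", "ksxnl", "urb", "utcpzti", "yo", "yplbmsg", "yplbmslv", "yplbnn", "yplbsn", "yplbvn", "yuzlsbzr"
Leaf count: 13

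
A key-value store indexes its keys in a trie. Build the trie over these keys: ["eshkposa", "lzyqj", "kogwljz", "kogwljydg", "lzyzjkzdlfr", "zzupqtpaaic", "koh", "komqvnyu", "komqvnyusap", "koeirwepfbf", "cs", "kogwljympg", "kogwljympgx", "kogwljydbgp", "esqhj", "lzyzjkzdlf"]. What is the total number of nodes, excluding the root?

73

Count nodes per top-level branch (shared prefixes stored once):
  'c'-branch (cs): 2 nodes
  'e'-branch (eshkposa, esqhj): 11 nodes
  'k'-branch (koeirwepfbf, kogwljydbgp, kogwljydg, kogwljympg, kogwljympgx, kogwljz, koh, komqvnyu, komqvnyusap): 36 nodes
  'l'-branch (lzyqj, lzyzjkzdlf, lzyzjkzdlfr): 13 nodes
  'z'-branch (zzupqtpaaic): 11 nodes
Sum: 73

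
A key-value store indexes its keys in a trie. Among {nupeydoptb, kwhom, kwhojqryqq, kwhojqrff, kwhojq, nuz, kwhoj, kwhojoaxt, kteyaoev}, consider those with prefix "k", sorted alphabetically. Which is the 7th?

kwhom

Filter for "k…" and sort: "kteyaoev", "kwhoj", "kwhojoaxt", "kwhojq", "kwhojqrff", "kwhojqryqq", "kwhom"
Position 7: kwhom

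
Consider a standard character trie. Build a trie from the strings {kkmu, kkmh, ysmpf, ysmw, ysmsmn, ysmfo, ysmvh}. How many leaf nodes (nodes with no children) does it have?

7

Leaves are exactly the stored words that no other stored word extends.
Those words: "kkmh", "kkmu", "ysmfo", "ysmpf", "ysmsmn", "ysmvh", "ysmw"
Leaf count: 7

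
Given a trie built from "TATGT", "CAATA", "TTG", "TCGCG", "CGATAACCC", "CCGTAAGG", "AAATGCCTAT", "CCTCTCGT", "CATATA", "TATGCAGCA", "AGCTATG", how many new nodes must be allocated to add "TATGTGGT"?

Walking "TATGTGGT" from the root, the first 5 characters ("TATGT") follow existing edges; "G" is the first miss.
New nodes needed: |"TATGTGGT"| − 5 = 8 − 5 = 3.

3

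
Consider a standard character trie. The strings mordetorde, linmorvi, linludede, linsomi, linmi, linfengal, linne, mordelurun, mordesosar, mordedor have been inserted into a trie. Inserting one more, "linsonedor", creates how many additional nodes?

5

Walking "linsonedor" from the root, the first 5 characters ("linso") follow existing edges; "n" is the first miss.
New nodes needed: |"linsonedor"| − 5 = 10 − 5 = 5.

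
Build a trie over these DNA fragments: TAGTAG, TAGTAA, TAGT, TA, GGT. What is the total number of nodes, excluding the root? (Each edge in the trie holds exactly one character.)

10

Trace insertions, counting only characters that open a new branch:
  "TAGTAG" → 6 new (T, A, G, T, A, G)
  "TAGTAA" → prefix "TAGTA" already present; 1 new (A)
  "TAGT" → prefix "TAGT" already present; 0 new (none)
  "TA" → prefix "TA" already present; 0 new (none)
  "GGT" → 3 new (G, G, T)
Total nodes = 6 + 1 + 0 + 0 + 3 = 10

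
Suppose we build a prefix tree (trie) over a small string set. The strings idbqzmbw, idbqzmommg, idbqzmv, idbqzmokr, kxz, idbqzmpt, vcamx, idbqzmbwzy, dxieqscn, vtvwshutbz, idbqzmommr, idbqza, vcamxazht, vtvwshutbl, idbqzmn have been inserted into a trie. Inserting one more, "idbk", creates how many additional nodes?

1

Walking "idbk" from the root, the first 3 characters ("idb") follow existing edges; "k" is the first miss.
So 4 − 3 = 1 new nodes.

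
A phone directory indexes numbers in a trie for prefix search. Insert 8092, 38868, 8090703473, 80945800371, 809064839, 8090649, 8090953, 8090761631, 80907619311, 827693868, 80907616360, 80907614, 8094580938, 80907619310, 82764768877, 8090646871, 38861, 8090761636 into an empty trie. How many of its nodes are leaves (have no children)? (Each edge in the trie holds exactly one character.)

17

A leaf is a node with no children — equivalently, the end of a word that is not a proper prefix of any other stored word.
Those words: "38861", "38868", "8090646871", "809064839", "8090649", "8090703473", "80907614", "8090761631", "80907616360", "80907619310", "80907619311", "8090953", "8092", "80945800371", "8094580938", "82764768877", "827693868"
Leaf count: 17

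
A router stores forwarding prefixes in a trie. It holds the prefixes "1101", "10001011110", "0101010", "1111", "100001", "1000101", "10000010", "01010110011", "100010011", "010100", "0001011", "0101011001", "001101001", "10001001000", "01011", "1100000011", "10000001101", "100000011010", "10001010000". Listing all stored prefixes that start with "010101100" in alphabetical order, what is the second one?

01010110011

Filter for "010101100…" and sort: "0101011001", "01010110011"
The 2nd is 01010110011.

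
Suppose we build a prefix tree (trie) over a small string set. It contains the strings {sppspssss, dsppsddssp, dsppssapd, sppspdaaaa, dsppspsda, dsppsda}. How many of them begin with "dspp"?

Traverse to the node for "dspp", then collect every word in that subtree.
Matches: "dsppsda", "dsppsddssp", "dsppspsda", "dsppssapd"
Count: 4

4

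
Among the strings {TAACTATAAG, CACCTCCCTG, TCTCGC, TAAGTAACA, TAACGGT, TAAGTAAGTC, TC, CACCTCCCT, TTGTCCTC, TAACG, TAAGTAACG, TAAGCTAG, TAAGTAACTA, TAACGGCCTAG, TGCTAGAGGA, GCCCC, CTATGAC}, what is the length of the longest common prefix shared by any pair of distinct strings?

Equivalently: take the maximum, over all pairs, of their longest common prefix length.
e.g. "CACCTCCCT" and "CACCTCCCTG" share the prefix "CACCTCCCT" of length 9; no pair shares a longer one.
Longest shared-prefix length: 9

9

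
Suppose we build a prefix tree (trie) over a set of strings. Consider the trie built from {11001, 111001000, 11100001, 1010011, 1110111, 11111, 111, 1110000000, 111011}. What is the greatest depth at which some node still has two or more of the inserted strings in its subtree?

Equivalently: take the maximum, over all pairs, of their longest common prefix length.
"1110000000" and "11100001" agree on "1110000" (7 characters) before diverging; nothing deeper is shared.
Longest shared-prefix length: 7

7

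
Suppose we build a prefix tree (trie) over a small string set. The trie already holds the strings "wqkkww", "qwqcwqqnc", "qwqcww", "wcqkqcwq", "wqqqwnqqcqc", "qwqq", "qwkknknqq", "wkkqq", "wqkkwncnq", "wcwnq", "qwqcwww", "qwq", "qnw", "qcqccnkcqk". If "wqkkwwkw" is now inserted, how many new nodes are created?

2

The longest prefix of "wqkkwwkw" already in the trie is "wqkkww" (length 6).
So 8 − 6 = 2 new nodes.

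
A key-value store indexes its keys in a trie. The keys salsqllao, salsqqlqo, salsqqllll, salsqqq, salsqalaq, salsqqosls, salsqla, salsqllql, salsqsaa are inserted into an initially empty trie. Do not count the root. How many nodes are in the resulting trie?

31

Count nodes per top-level branch (shared prefixes stored once):
  's'-branch (salsqalaq, salsqla, salsqllao, salsqllql, salsqqllll, salsqqlqo, salsqqosls, salsqqq, salsqsaa): 31 nodes
Sum: 31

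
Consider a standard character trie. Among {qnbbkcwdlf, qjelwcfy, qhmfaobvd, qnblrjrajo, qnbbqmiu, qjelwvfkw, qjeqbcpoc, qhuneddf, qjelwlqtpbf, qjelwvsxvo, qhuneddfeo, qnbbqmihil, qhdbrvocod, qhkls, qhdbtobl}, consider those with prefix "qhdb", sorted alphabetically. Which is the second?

qhdbtobl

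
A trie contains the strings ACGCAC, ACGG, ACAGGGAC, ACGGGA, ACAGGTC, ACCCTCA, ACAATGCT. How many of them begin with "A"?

Traverse to the node for "A", then collect every word in that subtree.
Words under "A": ACAATGCT, ACAGGGAC, ACAGGTC, ACCCTCA, ACGCAC, ACGG, ACGGGA
Count: 7

7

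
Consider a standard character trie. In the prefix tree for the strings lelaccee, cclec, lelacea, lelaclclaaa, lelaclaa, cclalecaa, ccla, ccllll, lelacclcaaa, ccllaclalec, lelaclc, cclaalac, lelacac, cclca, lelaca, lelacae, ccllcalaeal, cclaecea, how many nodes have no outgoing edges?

15

A leaf is a node with no children — equivalently, the end of a word that is not a proper prefix of any other stored word.
Those words: "cclaalac", "cclaecea", "cclalecaa", "cclca", "cclec", "ccllaclalec", "ccllcalaeal", "ccllll", "lelacac", "lelacae", "lelaccee", "lelacclcaaa", "lelacea", "lelaclaa", "lelaclclaaa"
Leaf count: 15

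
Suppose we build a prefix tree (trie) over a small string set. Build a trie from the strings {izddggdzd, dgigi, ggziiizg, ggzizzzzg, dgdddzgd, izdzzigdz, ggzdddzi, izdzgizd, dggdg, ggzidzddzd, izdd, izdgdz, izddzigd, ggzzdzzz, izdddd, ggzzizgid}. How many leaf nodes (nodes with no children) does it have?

15

A leaf is a node with no children — equivalently, the end of a word that is not a proper prefix of any other stored word.
Those words: "dgdddzgd", "dggdg", "dgigi", "ggzdddzi", "ggzidzddzd", "ggziiizg", "ggzizzzzg", "ggzzdzzz", "ggzzizgid", "izdddd", "izddggdzd", "izddzigd", "izdgdz", "izdzgizd", "izdzzigdz"
Leaf count: 15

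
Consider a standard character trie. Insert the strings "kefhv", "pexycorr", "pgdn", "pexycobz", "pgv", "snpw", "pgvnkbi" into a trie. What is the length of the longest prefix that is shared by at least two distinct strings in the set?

6

Look for the deepest trie node that still has at least two words in its subtree.
e.g. "pexycobz" and "pexycorr" share the prefix "pexyco" of length 6; no pair shares a longer one.
Longest shared-prefix length: 6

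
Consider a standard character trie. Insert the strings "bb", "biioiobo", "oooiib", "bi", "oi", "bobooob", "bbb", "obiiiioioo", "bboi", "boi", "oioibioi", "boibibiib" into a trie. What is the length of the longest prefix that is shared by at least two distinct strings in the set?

Equivalently: take the maximum, over all pairs, of their longest common prefix length.
e.g. "boi" and "boibibiib" share the prefix "boi" of length 3; no pair shares a longer one.
Longest shared-prefix length: 3

3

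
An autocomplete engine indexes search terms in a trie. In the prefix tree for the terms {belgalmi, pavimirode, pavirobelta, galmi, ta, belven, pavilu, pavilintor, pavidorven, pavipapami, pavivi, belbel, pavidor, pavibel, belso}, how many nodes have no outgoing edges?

Leaves are exactly the stored words that no other stored word extends.
Those words: "belbel", "belgalmi", "belso", "belven", "galmi", "pavibel", "pavidorven", "pavilintor", "pavilu", "pavimirode", "pavipapami", "pavirobelta", "pavivi", "ta"
Leaf count: 14

14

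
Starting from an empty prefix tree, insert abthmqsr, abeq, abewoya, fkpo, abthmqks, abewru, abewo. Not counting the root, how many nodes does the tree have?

22

Trace insertions, counting only characters that open a new branch:
  "abthmqsr" → 8 new (a, b, t, h, m, q, s, r)
  "abeq" → prefix "ab" already present; 2 new (e, q)
  "abewoya" → prefix "abe" already present; 4 new (w, o, y, a)
  "fkpo" → 4 new (f, k, p, o)
  "abthmqks" → prefix "abthmq" already present; 2 new (k, s)
  "abewru" → prefix "abew" already present; 2 new (r, u)
  "abewo" → prefix "abewo" already present; 0 new (none)
Total nodes = 8 + 2 + 4 + 4 + 2 + 2 + 0 = 22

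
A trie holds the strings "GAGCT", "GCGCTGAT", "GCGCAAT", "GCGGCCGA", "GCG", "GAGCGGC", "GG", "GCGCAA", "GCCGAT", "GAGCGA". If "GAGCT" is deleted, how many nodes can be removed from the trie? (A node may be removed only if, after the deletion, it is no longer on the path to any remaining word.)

A node on "GAGCT"'s path can go only if nothing else ends at it or branches off below it.
The suffix "T" (1 node) is used only by "GAGCT"; the node for "GAGC" still has the child "G", so pruning stops there.
Nodes removed: 1

1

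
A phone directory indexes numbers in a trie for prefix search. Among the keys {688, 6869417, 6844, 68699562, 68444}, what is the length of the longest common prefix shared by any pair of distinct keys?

4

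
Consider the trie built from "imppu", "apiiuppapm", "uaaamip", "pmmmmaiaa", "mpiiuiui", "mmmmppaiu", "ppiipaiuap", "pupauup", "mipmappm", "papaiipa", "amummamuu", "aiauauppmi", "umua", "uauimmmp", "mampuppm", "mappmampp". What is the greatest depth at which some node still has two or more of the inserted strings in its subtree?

Equivalently: take the maximum, over all pairs, of their longest common prefix length.
e.g. "mampuppm" and "mappmampp" share the prefix "ma" of length 2; no pair shares a longer one.
Longest shared-prefix length: 2

2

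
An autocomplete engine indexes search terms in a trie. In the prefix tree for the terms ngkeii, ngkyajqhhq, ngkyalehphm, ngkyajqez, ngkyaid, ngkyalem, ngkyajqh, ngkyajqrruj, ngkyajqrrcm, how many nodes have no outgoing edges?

8

Leaves are exactly the stored words that no other stored word extends.
Those words: "ngkeii", "ngkyaid", "ngkyajqez", "ngkyajqhhq", "ngkyajqrrcm", "ngkyajqrruj", "ngkyalehphm", "ngkyalem"
Leaf count: 8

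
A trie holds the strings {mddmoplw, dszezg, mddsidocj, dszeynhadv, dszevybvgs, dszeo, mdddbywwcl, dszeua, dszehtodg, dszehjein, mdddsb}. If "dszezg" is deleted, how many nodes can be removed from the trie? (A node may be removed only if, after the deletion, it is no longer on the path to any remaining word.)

2

Walk "dszezg" from the leaf back toward the root, removing each node that no remaining word uses.
The suffix "zg" (2 nodes) is used only by "dszezg"; the node for "dsze" still has the child "y", so pruning stops there.
Nodes removed: 2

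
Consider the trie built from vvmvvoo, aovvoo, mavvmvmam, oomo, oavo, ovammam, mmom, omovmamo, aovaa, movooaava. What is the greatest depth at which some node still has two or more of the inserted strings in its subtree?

3

The deepest shared node is where two words last agree before diverging.
e.g. "aovaa" and "aovvoo" share the prefix "aov" of length 3; no pair shares a longer one.
Longest shared-prefix length: 3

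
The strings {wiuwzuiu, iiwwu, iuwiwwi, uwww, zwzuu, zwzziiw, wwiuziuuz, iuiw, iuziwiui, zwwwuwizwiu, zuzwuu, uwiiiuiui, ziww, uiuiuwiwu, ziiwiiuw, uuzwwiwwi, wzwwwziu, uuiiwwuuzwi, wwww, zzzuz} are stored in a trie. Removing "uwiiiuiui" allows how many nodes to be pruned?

After clearing the end-marker at "uwiiiuiui", prune upward until reaching a node still needed by another word.
The suffix "iiiuiui" (7 nodes) is used only by "uwiiiuiui"; the node for "uw" still has the child "w", so pruning stops there.
Nodes removed: 7

7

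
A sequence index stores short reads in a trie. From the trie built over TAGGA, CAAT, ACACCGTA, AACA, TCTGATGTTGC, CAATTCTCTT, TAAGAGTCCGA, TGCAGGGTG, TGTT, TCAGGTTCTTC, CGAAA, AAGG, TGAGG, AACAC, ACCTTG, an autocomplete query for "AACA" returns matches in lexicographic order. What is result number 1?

DFS of the "AACA" subtree visits, in order: "AACA", "AACAC"
Position 1: AACA

AACA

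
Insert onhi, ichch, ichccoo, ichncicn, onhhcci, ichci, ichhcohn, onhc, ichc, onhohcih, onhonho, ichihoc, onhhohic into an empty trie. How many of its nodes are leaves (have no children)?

12

Leaves are exactly the stored words that no other stored word extends.
Those words: "ichccoo", "ichch", "ichci", "ichhcohn", "ichihoc", "ichncicn", "onhc", "onhhcci", "onhhohic", "onhi", "onhohcih", "onhonho"
Leaf count: 12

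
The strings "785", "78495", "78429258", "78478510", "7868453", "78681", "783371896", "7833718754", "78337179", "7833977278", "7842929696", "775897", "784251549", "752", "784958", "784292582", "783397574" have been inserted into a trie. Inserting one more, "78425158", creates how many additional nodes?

1

The longest prefix of "78425158" already in the trie is "7842515" (length 7).
So 8 − 7 = 1 new nodes.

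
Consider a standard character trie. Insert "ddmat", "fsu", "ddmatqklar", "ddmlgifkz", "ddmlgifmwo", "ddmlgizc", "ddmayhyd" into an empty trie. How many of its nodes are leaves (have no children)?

6

Leaves are exactly the stored words that no other stored word extends.
Those words: "ddmatqklar", "ddmayhyd", "ddmlgifkz", "ddmlgifmwo", "ddmlgizc", "fsu"
Leaf count: 6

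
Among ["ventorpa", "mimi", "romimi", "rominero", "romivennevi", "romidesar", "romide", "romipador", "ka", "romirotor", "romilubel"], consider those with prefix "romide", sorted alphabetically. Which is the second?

romidesar

Words with prefix "romide", in lexicographic order: "romide", "romidesar"
The 2nd is romidesar.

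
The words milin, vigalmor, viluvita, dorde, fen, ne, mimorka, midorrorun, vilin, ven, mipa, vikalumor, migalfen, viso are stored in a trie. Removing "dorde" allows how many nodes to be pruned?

A node on "dorde"'s path can go only if nothing else ends at it or branches off below it.
No other word shares any prefix with "dorde", so all 5 of its nodes go.
Nodes removed: 5

5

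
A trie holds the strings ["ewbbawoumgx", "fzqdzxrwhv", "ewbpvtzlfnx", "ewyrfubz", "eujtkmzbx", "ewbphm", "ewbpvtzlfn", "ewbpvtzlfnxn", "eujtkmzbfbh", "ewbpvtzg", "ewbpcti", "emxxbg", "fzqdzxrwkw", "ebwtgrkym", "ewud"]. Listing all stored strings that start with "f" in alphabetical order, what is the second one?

fzqdzxrwkw

Filter for "f…" and sort: "fzqdzxrwhv", "fzqdzxrwkw"
Position 2: fzqdzxrwkw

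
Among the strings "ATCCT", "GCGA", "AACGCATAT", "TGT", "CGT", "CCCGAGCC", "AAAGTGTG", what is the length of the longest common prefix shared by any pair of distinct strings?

2

Equivalently: take the maximum, over all pairs, of their longest common prefix length.
e.g. "AAAGTGTG" and "AACGCATAT" share the prefix "AA" of length 2; no pair shares a longer one.
Longest shared-prefix length: 2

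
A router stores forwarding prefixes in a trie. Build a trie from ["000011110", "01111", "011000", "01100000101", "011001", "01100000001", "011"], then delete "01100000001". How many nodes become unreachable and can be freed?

A node on "01100000001"'s path can go only if nothing else ends at it or branches off below it.
The suffix "001" (3 nodes) is used only by "01100000001"; the node for "01100000" still has the child "1", so pruning stops there.
Nodes removed: 3

3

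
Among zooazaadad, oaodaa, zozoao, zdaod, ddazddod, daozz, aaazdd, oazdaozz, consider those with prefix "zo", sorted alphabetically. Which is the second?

zozoao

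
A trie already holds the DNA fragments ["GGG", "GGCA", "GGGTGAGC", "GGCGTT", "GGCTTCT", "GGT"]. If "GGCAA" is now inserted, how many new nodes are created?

1

"GGCA" is already a path in the trie; the remaining "A" must be added.
Each of the 1 remaining characters creates one node.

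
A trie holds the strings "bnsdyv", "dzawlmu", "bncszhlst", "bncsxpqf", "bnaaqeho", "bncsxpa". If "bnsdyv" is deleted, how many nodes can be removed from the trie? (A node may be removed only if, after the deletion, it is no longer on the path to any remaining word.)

After clearing the end-marker at "bnsdyv", prune upward until reaching a node still needed by another word.
The suffix "sdyv" (4 nodes) is used only by "bnsdyv"; the node for "bn" still has the child "c", so pruning stops there.
Nodes removed: 4

4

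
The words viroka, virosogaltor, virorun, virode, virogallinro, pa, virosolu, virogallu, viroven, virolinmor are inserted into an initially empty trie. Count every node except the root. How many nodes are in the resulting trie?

For each word, the new-node count is its length minus the longest prefix already in the trie:
  "viroka" → 6 new (v, i, r, o, k, a)
  "virosogaltor" → prefix "viro" already present; 8 new (s, o, g, a, l, t, o, r)
  "virorun" → prefix "viro" already present; 3 new (r, u, n)
  "virode" → prefix "viro" already present; 2 new (d, e)
  "virogallinro" → prefix "viro" already present; 8 new (g, a, l, l, i, n, r, o)
  "pa" → 2 new (p, a)
  "virosolu" → prefix "viroso" already present; 2 new (l, u)
  "virogallu" → prefix "virogall" already present; 1 new (u)
  "viroven" → prefix "viro" already present; 3 new (v, e, n)
  "virolinmor" → prefix "viro" already present; 6 new (l, i, n, m, o, r)
Total nodes = 6 + 8 + 3 + 2 + 8 + 2 + 2 + 1 + 3 + 6 = 41

41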